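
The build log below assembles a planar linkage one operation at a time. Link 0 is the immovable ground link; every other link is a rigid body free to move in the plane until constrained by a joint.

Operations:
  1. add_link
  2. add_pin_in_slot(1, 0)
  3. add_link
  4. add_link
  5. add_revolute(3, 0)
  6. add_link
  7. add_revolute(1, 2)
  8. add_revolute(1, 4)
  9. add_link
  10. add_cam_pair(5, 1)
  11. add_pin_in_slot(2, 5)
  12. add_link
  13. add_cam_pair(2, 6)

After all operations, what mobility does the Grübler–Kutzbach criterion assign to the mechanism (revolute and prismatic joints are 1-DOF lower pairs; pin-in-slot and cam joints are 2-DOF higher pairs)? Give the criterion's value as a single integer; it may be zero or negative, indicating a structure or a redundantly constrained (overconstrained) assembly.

M = 8

L=1 J1=0 J2=0
add link → L=2 J1=0 J2=0
PS@1,0 dof=2 J2 → L=2 J1=0 J2=1
add link → L=3 J1=0 J2=1
add link → L=4 J1=0 J2=1
R@3,0 dof=1 J1 → L=4 J1=1 J2=1
add link → L=5 J1=1 J2=1
R@1,2 dof=1 J1 → L=5 J1=2 J2=1
R@1,4 dof=1 J1 → L=5 J1=3 J2=1
add link → L=6 J1=3 J2=1
C@5,1 dof=2 J2 → L=6 J1=3 J2=2
PS@2,5 dof=2 J2 → L=6 J1=3 J2=3
add link → L=7 J1=3 J2=3
C@2,6 dof=2 J2 → L=7 J1=3 J2=4
M=3(L−1)−2J1−J2=3·6−2·3−4=8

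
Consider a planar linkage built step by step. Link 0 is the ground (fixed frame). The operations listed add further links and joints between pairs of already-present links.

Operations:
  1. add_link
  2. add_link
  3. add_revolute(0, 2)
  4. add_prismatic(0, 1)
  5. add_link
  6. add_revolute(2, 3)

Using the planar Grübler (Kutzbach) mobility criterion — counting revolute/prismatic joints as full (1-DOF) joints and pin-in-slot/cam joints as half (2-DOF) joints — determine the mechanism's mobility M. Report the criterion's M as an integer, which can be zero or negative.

L=1 J1=0 J2=0
add link → L=2 J1=0 J2=0
add link → L=3 J1=0 J2=0
R@0,2 dof=1 J1 → L=3 J1=1 J2=0
P@0,1 dof=1 J1 → L=3 J1=2 J2=0
add link → L=4 J1=2 J2=0
R@2,3 dof=1 J1 → L=4 J1=3 J2=0
M=3(L−1)−2J1−J2=3·3−2·3−0=3

M = 3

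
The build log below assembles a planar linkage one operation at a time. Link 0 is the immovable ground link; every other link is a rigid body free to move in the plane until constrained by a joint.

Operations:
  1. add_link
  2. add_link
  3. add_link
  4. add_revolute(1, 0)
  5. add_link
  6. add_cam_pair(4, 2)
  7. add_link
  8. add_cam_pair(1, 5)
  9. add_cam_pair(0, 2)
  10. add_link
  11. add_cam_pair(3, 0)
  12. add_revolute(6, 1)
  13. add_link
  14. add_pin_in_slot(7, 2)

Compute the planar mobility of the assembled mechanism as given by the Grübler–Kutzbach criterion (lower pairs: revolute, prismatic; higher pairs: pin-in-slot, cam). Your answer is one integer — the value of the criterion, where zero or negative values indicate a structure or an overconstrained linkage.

M = 12

link 0 = ground. State L|J1|J2 = 1|0|0
+link1  2|0|0
+link2  3|0|0
+link3  4|0|0
R(1,0) f=1→J1  4|1|0
+link4  5|1|0
C(4,2) f=2→J2  5|1|1
+link5  6|1|1
C(1,5) f=2→J2  6|1|2
C(0,2) f=2→J2  6|1|3
+link6  7|1|3
C(3,0) f=2→J2  7|1|4
R(6,1) f=1→J1  7|2|4
+link7  8|2|4
PS(7,2) f=2→J2  8|2|5
M = 3(8−1)−2·2−5 = 21−4−5 = 12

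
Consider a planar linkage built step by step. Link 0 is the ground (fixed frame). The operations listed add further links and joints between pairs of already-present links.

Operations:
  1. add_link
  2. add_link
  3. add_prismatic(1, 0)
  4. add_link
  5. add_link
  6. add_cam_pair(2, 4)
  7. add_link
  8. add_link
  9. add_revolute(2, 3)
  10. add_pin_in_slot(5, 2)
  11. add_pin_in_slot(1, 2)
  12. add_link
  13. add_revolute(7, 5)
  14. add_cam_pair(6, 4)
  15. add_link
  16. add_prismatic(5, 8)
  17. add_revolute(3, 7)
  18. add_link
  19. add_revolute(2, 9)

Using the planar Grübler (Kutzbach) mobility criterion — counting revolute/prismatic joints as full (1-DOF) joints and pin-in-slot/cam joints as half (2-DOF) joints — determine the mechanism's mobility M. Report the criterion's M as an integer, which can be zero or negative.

L=1 J1=0 J2=0
add link → L=2 J1=0 J2=0
add link → L=3 J1=0 J2=0
P@1,0 dof=1 J1 → L=3 J1=1 J2=0
add link → L=4 J1=1 J2=0
add link → L=5 J1=1 J2=0
C@2,4 dof=2 J2 → L=5 J1=1 J2=1
add link → L=6 J1=1 J2=1
add link → L=7 J1=1 J2=1
R@2,3 dof=1 J1 → L=7 J1=2 J2=1
PS@5,2 dof=2 J2 → L=7 J1=2 J2=2
PS@1,2 dof=2 J2 → L=7 J1=2 J2=3
add link → L=8 J1=2 J2=3
R@7,5 dof=1 J1 → L=8 J1=3 J2=3
C@6,4 dof=2 J2 → L=8 J1=3 J2=4
add link → L=9 J1=3 J2=4
P@5,8 dof=1 J1 → L=9 J1=4 J2=4
R@3,7 dof=1 J1 → L=9 J1=5 J2=4
add link → L=10 J1=5 J2=4
R@2,9 dof=1 J1 → L=10 J1=6 J2=4
M=3(L−1)−2J1−J2=3·9−2·6−4=11

M = 11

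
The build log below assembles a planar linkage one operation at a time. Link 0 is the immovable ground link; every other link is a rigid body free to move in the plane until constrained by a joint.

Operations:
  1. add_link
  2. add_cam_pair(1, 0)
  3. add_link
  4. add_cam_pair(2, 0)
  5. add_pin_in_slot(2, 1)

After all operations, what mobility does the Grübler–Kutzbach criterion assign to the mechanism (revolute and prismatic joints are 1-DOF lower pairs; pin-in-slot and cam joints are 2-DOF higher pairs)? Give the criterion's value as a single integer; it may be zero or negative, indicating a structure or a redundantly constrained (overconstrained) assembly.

link 0 = ground. State L|J1|J2 = 1|0|0
+link1  2|0|0
C(1,0) f=2→J2  2|0|1
+link2  3|0|1
C(2,0) f=2→J2  3|0|2
PS(2,1) f=2→J2  3|0|3
M = 3(3−1)−2·0−3 = 6−0−3 = 3

M = 3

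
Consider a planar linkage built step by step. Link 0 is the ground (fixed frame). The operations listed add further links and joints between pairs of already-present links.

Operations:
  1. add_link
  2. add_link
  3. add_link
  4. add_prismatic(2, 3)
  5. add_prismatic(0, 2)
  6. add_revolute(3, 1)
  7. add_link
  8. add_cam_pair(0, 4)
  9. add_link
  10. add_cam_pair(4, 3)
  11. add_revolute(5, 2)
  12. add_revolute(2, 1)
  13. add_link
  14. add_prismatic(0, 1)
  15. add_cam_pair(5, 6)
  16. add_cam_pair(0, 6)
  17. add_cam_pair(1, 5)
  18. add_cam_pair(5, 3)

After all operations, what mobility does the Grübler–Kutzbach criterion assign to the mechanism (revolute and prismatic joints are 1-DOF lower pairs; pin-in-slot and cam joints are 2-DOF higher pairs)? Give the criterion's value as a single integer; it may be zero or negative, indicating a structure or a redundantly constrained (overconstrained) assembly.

L=1 J1=0 J2=0
add link → L=2 J1=0 J2=0
add link → L=3 J1=0 J2=0
add link → L=4 J1=0 J2=0
P@2,3 dof=1 J1 → L=4 J1=1 J2=0
P@0,2 dof=1 J1 → L=4 J1=2 J2=0
R@3,1 dof=1 J1 → L=4 J1=3 J2=0
add link → L=5 J1=3 J2=0
C@0,4 dof=2 J2 → L=5 J1=3 J2=1
add link → L=6 J1=3 J2=1
C@4,3 dof=2 J2 → L=6 J1=3 J2=2
R@5,2 dof=1 J1 → L=6 J1=4 J2=2
R@2,1 dof=1 J1 → L=6 J1=5 J2=2
add link → L=7 J1=5 J2=2
P@0,1 dof=1 J1 → L=7 J1=6 J2=2
C@5,6 dof=2 J2 → L=7 J1=6 J2=3
C@0,6 dof=2 J2 → L=7 J1=6 J2=4
C@1,5 dof=2 J2 → L=7 J1=6 J2=5
C@5,3 dof=2 J2 → L=7 J1=6 J2=6
M=3(L−1)−2J1−J2=3·6−2·6−6=0

M = 0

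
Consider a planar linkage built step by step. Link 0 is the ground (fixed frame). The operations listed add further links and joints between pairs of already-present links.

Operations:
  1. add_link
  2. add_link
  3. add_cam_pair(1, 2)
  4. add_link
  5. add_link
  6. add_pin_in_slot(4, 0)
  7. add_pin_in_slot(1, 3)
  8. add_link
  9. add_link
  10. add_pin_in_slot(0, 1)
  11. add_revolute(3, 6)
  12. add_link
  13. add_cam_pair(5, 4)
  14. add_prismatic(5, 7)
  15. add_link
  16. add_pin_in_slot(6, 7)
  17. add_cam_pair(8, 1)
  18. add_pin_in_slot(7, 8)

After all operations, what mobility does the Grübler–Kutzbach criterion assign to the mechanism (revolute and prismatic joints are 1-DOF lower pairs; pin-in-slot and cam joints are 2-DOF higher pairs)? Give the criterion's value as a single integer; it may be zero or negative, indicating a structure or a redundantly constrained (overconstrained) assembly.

M = 12

link 0 = ground. State L|J1|J2 = 1|0|0
+link1  2|0|0
+link2  3|0|0
C(1,2) f=2→J2  3|0|1
+link3  4|0|1
+link4  5|0|1
PS(4,0) f=2→J2  5|0|2
PS(1,3) f=2→J2  5|0|3
+link5  6|0|3
+link6  7|0|3
PS(0,1) f=2→J2  7|0|4
R(3,6) f=1→J1  7|1|4
+link7  8|1|4
C(5,4) f=2→J2  8|1|5
P(5,7) f=1→J1  8|2|5
+link8  9|2|5
PS(6,7) f=2→J2  9|2|6
C(8,1) f=2→J2  9|2|7
PS(7,8) f=2→J2  9|2|8
M = 3(9−1)−2·2−8 = 24−4−8 = 12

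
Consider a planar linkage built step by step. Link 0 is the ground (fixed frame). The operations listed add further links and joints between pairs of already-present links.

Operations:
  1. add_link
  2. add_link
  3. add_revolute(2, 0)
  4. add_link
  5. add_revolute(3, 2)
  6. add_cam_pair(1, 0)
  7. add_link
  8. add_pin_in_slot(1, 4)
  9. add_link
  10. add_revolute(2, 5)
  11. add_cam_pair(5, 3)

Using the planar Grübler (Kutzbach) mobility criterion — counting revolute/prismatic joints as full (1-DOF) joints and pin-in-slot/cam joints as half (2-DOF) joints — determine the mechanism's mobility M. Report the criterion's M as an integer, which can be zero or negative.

L=1 J1=0 J2=0
add link → L=2 J1=0 J2=0
add link → L=3 J1=0 J2=0
R@2,0 dof=1 J1 → L=3 J1=1 J2=0
add link → L=4 J1=1 J2=0
R@3,2 dof=1 J1 → L=4 J1=2 J2=0
C@1,0 dof=2 J2 → L=4 J1=2 J2=1
add link → L=5 J1=2 J2=1
PS@1,4 dof=2 J2 → L=5 J1=2 J2=2
add link → L=6 J1=2 J2=2
R@2,5 dof=1 J1 → L=6 J1=3 J2=2
C@5,3 dof=2 J2 → L=6 J1=3 J2=3
M=3(L−1)−2J1−J2=3·5−2·3−3=6

M = 6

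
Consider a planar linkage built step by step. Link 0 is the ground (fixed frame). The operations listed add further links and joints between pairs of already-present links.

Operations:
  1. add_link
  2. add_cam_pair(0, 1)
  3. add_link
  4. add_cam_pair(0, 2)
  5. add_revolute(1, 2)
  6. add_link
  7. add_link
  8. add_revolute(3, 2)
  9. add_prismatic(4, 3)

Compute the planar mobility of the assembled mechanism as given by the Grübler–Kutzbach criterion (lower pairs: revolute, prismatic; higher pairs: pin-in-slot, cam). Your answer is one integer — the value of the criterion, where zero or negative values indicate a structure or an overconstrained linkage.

ground; <1,0,0>
#1 <2,0,0>
C:0↔1 J2 <2,0,1>
#2 <3,0,1>
C:0↔2 J2 <3,0,2>
R:1↔2 J1 <3,1,2>
#3 <4,1,2>
#4 <5,1,2>
R:3↔2 J1 <5,2,2>
P:4↔3 J1 <5,3,2>
3×4 − 2×3 − 1×2 = 4

M = 4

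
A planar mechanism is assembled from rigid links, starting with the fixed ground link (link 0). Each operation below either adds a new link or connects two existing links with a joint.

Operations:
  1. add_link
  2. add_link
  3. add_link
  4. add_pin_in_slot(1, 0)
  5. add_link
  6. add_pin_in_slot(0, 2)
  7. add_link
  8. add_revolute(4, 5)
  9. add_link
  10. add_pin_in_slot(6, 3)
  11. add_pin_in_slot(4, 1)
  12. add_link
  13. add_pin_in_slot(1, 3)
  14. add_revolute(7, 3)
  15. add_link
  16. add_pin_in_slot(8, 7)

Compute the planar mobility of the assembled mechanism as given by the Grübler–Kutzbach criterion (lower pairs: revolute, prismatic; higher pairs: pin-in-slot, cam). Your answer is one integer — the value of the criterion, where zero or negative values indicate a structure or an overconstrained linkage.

M = 14

link 0 = ground. State L|J1|J2 = 1|0|0
+link1  2|0|0
+link2  3|0|0
+link3  4|0|0
PS(1,0) f=2→J2  4|0|1
+link4  5|0|1
PS(0,2) f=2→J2  5|0|2
+link5  6|0|2
R(4,5) f=1→J1  6|1|2
+link6  7|1|2
PS(6,3) f=2→J2  7|1|3
PS(4,1) f=2→J2  7|1|4
+link7  8|1|4
PS(1,3) f=2→J2  8|1|5
R(7,3) f=1→J1  8|2|5
+link8  9|2|5
PS(8,7) f=2→J2  9|2|6
M = 3(9−1)−2·2−6 = 24−4−6 = 14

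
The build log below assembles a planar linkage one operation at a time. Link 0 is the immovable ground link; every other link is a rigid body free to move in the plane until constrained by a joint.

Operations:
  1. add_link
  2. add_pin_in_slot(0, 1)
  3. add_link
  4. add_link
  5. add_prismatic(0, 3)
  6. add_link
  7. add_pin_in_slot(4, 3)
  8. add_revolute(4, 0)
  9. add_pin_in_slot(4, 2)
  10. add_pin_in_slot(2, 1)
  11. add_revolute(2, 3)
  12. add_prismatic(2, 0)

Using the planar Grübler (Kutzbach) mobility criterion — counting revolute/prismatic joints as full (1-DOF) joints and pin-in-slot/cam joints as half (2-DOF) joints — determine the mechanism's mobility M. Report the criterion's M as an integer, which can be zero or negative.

(L,J1,J2)=(1,0,0); link0 fixed
link1: (2,0,0)
PS 0-1 [J2]: (2,0,1)
link2: (3,0,1)
link3: (4,0,1)
P 0-3 [J1]: (4,1,1)
link4: (5,1,1)
PS 4-3 [J2]: (5,1,2)
R 4-0 [J1]: (5,2,2)
PS 4-2 [J2]: (5,2,3)
PS 2-1 [J2]: (5,2,4)
R 2-3 [J1]: (5,3,4)
P 2-0 [J1]: (5,4,4)
Grübler: 3·4 − 2·4 − 4 = 0

M = 0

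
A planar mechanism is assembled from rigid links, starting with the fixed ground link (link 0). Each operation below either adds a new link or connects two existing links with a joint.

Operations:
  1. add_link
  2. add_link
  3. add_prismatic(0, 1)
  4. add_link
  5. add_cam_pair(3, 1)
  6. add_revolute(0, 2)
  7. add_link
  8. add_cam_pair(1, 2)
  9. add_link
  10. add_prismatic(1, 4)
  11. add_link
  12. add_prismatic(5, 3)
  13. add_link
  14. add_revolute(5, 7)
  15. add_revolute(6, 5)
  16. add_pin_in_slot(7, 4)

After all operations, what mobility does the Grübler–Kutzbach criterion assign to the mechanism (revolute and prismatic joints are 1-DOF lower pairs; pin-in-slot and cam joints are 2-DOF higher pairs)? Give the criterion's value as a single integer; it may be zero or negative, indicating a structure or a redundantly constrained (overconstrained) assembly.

link 0 = ground. State L|J1|J2 = 1|0|0
+link1  2|0|0
+link2  3|0|0
P(0,1) f=1→J1  3|1|0
+link3  4|1|0
C(3,1) f=2→J2  4|1|1
R(0,2) f=1→J1  4|2|1
+link4  5|2|1
C(1,2) f=2→J2  5|2|2
+link5  6|2|2
P(1,4) f=1→J1  6|3|2
+link6  7|3|2
P(5,3) f=1→J1  7|4|2
+link7  8|4|2
R(5,7) f=1→J1  8|5|2
R(6,5) f=1→J1  8|6|2
PS(7,4) f=2→J2  8|6|3
M = 3(8−1)−2·6−3 = 21−12−3 = 6

M = 6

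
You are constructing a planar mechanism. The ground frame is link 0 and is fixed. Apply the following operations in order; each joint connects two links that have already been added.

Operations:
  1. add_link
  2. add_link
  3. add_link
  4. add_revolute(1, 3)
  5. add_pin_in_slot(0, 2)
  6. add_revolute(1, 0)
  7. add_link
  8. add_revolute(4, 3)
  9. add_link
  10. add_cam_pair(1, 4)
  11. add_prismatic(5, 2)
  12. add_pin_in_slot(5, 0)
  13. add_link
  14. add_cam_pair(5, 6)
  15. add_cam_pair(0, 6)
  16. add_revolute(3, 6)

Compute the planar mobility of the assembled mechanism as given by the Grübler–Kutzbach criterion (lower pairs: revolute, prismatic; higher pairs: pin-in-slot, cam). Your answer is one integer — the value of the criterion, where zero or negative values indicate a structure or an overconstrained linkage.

M = 3

[1;0;0] (link 0 is ground)
L+ [2;0;0]
L+ [3;0;0]
L+ [4;0;0]
R(1,3)∈J1 [4;1;0]
PS(0,2)∈J2 [4;1;1]
R(1,0)∈J1 [4;2;1]
L+ [5;2;1]
R(4,3)∈J1 [5;3;1]
L+ [6;3;1]
C(1,4)∈J2 [6;3;2]
P(5,2)∈J1 [6;4;2]
PS(5,0)∈J2 [6;4;3]
L+ [7;4;3]
C(5,6)∈J2 [7;4;4]
C(0,6)∈J2 [7;4;5]
R(3,6)∈J1 [7;5;5]
mobility = 18 − 10 − 5 = 3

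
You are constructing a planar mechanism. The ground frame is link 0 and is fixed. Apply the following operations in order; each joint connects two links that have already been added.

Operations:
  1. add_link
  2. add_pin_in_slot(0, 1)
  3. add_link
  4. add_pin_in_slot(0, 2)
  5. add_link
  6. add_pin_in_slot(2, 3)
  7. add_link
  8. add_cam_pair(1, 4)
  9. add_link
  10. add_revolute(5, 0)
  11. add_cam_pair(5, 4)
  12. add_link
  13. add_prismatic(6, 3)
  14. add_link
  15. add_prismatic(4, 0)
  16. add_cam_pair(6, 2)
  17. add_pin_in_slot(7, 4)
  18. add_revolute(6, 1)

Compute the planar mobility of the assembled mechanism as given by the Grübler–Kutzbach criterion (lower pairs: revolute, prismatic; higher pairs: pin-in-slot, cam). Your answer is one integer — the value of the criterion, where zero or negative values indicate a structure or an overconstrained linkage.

M = 6

ground; <1,0,0>
#1 <2,0,0>
PS:0↔1 J2 <2,0,1>
#2 <3,0,1>
PS:0↔2 J2 <3,0,2>
#3 <4,0,2>
PS:2↔3 J2 <4,0,3>
#4 <5,0,3>
C:1↔4 J2 <5,0,4>
#5 <6,0,4>
R:5↔0 J1 <6,1,4>
C:5↔4 J2 <6,1,5>
#6 <7,1,5>
P:6↔3 J1 <7,2,5>
#7 <8,2,5>
P:4↔0 J1 <8,3,5>
C:6↔2 J2 <8,3,6>
PS:7↔4 J2 <8,3,7>
R:6↔1 J1 <8,4,7>
3×7 − 2×4 − 1×7 = 6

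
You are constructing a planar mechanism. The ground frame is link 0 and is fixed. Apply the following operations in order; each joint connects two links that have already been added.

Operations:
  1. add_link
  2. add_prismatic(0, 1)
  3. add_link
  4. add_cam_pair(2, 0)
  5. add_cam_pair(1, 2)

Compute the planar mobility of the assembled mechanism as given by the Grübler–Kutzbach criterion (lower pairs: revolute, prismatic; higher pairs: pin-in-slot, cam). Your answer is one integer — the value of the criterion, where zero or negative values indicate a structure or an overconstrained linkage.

[1;0;0] (link 0 is ground)
L+ [2;0;0]
P(0,1)∈J1 [2;1;0]
L+ [3;1;0]
C(2,0)∈J2 [3;1;1]
C(1,2)∈J2 [3;1;2]
mobility = 6 − 2 − 2 = 2

M = 2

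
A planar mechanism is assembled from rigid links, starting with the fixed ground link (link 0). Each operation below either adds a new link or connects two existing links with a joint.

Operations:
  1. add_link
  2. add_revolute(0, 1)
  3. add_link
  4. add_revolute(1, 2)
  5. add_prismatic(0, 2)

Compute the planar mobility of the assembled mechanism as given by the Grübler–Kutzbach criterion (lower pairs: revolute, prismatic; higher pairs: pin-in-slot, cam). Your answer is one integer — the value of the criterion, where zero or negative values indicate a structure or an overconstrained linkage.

ground; <1,0,0>
#1 <2,0,0>
R:0↔1 J1 <2,1,0>
#2 <3,1,0>
R:1↔2 J1 <3,2,0>
P:0↔2 J1 <3,3,0>
3×2 − 2×3 − 1×0 = 0

M = 0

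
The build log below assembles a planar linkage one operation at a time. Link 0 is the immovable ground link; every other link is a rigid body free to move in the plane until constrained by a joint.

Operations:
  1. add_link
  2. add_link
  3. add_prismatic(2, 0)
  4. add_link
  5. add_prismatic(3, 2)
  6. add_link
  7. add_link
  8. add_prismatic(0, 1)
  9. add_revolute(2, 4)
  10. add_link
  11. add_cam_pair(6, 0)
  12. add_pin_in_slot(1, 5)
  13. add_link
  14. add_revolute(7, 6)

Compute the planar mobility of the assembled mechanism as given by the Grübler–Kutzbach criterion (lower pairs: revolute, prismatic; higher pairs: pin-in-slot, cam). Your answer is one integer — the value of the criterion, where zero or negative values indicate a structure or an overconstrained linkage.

M = 9

[1;0;0] (link 0 is ground)
L+ [2;0;0]
L+ [3;0;0]
P(2,0)∈J1 [3;1;0]
L+ [4;1;0]
P(3,2)∈J1 [4;2;0]
L+ [5;2;0]
L+ [6;2;0]
P(0,1)∈J1 [6;3;0]
R(2,4)∈J1 [6;4;0]
L+ [7;4;0]
C(6,0)∈J2 [7;4;1]
PS(1,5)∈J2 [7;4;2]
L+ [8;4;2]
R(7,6)∈J1 [8;5;2]
mobility = 21 − 10 − 2 = 9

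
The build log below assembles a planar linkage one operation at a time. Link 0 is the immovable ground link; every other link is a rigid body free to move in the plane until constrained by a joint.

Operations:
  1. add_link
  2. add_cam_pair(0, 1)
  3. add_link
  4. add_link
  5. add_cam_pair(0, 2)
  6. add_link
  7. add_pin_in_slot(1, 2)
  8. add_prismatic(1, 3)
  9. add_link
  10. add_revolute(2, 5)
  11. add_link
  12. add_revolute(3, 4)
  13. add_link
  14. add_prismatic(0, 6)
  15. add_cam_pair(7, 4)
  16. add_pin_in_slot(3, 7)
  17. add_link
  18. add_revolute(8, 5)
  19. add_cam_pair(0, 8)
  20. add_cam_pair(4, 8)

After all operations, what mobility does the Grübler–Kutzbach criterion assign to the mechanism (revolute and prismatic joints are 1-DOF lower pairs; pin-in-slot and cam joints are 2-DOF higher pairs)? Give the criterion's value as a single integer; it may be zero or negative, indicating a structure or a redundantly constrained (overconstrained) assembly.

M = 7

(L,J1,J2)=(1,0,0); link0 fixed
link1: (2,0,0)
C 0-1 [J2]: (2,0,1)
link2: (3,0,1)
link3: (4,0,1)
C 0-2 [J2]: (4,0,2)
link4: (5,0,2)
PS 1-2 [J2]: (5,0,3)
P 1-3 [J1]: (5,1,3)
link5: (6,1,3)
R 2-5 [J1]: (6,2,3)
link6: (7,2,3)
R 3-4 [J1]: (7,3,3)
link7: (8,3,3)
P 0-6 [J1]: (8,4,3)
C 7-4 [J2]: (8,4,4)
PS 3-7 [J2]: (8,4,5)
link8: (9,4,5)
R 8-5 [J1]: (9,5,5)
C 0-8 [J2]: (9,5,6)
C 4-8 [J2]: (9,5,7)
Grübler: 3·8 − 2·5 − 7 = 7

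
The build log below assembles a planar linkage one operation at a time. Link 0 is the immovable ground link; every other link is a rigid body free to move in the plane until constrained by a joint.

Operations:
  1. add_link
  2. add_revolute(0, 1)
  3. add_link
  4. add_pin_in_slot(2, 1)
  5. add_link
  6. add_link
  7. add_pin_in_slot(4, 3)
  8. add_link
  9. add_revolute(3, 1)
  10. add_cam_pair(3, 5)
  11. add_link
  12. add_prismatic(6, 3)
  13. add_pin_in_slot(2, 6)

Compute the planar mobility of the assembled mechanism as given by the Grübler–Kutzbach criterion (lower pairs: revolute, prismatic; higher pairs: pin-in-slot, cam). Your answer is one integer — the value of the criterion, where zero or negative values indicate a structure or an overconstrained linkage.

L=1 J1=0 J2=0
add link → L=2 J1=0 J2=0
R@0,1 dof=1 J1 → L=2 J1=1 J2=0
add link → L=3 J1=1 J2=0
PS@2,1 dof=2 J2 → L=3 J1=1 J2=1
add link → L=4 J1=1 J2=1
add link → L=5 J1=1 J2=1
PS@4,3 dof=2 J2 → L=5 J1=1 J2=2
add link → L=6 J1=1 J2=2
R@3,1 dof=1 J1 → L=6 J1=2 J2=2
C@3,5 dof=2 J2 → L=6 J1=2 J2=3
add link → L=7 J1=2 J2=3
P@6,3 dof=1 J1 → L=7 J1=3 J2=3
PS@2,6 dof=2 J2 → L=7 J1=3 J2=4
M=3(L−1)−2J1−J2=3·6−2·3−4=8

M = 8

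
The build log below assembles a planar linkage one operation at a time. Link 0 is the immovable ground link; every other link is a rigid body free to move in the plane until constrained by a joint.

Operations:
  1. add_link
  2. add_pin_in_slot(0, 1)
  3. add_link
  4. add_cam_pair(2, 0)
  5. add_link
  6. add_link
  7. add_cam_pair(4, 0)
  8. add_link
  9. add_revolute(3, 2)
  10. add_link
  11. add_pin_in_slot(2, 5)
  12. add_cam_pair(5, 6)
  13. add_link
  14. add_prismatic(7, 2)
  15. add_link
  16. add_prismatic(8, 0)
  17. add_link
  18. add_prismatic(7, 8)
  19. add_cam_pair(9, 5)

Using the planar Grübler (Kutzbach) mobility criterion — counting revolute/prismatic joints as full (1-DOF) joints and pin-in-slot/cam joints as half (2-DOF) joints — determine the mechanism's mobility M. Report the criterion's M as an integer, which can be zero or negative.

M = 13

[1;0;0] (link 0 is ground)
L+ [2;0;0]
PS(0,1)∈J2 [2;0;1]
L+ [3;0;1]
C(2,0)∈J2 [3;0;2]
L+ [4;0;2]
L+ [5;0;2]
C(4,0)∈J2 [5;0;3]
L+ [6;0;3]
R(3,2)∈J1 [6;1;3]
L+ [7;1;3]
PS(2,5)∈J2 [7;1;4]
C(5,6)∈J2 [7;1;5]
L+ [8;1;5]
P(7,2)∈J1 [8;2;5]
L+ [9;2;5]
P(8,0)∈J1 [9;3;5]
L+ [10;3;5]
P(7,8)∈J1 [10;4;5]
C(9,5)∈J2 [10;4;6]
mobility = 27 − 8 − 6 = 13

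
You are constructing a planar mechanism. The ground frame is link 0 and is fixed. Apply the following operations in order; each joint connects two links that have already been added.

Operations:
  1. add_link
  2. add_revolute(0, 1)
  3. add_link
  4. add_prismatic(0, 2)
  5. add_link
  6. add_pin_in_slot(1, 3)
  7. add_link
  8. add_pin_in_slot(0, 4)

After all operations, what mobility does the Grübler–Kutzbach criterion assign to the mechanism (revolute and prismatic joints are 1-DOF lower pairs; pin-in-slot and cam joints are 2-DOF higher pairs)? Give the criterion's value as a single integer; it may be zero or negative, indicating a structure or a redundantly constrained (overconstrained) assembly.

(L,J1,J2)=(1,0,0); link0 fixed
link1: (2,0,0)
R 0-1 [J1]: (2,1,0)
link2: (3,1,0)
P 0-2 [J1]: (3,2,0)
link3: (4,2,0)
PS 1-3 [J2]: (4,2,1)
link4: (5,2,1)
PS 0-4 [J2]: (5,2,2)
Grübler: 3·4 − 2·2 − 2 = 6

M = 6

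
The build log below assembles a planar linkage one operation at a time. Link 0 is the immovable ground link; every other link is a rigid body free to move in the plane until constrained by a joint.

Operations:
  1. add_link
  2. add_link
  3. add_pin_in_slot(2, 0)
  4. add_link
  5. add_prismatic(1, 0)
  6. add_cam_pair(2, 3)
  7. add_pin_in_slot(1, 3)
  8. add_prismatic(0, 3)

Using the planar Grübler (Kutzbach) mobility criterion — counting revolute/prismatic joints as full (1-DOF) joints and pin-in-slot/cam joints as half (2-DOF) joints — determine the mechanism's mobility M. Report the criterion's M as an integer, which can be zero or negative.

M = 2

L=1 J1=0 J2=0
add link → L=2 J1=0 J2=0
add link → L=3 J1=0 J2=0
PS@2,0 dof=2 J2 → L=3 J1=0 J2=1
add link → L=4 J1=0 J2=1
P@1,0 dof=1 J1 → L=4 J1=1 J2=1
C@2,3 dof=2 J2 → L=4 J1=1 J2=2
PS@1,3 dof=2 J2 → L=4 J1=1 J2=3
P@0,3 dof=1 J1 → L=4 J1=2 J2=3
M=3(L−1)−2J1−J2=3·3−2·2−3=2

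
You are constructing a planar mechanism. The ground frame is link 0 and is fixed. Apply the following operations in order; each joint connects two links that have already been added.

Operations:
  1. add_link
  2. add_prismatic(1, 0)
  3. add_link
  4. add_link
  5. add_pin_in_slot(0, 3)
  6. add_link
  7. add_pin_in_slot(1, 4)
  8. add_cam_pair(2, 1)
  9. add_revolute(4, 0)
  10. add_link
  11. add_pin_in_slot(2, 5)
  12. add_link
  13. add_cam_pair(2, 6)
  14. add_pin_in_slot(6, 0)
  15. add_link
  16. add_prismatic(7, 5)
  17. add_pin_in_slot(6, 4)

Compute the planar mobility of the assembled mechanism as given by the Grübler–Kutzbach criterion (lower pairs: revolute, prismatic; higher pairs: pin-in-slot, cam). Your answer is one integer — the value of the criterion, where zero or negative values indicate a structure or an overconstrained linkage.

M = 8

link 0 = ground. State L|J1|J2 = 1|0|0
+link1  2|0|0
P(1,0) f=1→J1  2|1|0
+link2  3|1|0
+link3  4|1|0
PS(0,3) f=2→J2  4|1|1
+link4  5|1|1
PS(1,4) f=2→J2  5|1|2
C(2,1) f=2→J2  5|1|3
R(4,0) f=1→J1  5|2|3
+link5  6|2|3
PS(2,5) f=2→J2  6|2|4
+link6  7|2|4
C(2,6) f=2→J2  7|2|5
PS(6,0) f=2→J2  7|2|6
+link7  8|2|6
P(7,5) f=1→J1  8|3|6
PS(6,4) f=2→J2  8|3|7
M = 3(8−1)−2·3−7 = 21−6−7 = 8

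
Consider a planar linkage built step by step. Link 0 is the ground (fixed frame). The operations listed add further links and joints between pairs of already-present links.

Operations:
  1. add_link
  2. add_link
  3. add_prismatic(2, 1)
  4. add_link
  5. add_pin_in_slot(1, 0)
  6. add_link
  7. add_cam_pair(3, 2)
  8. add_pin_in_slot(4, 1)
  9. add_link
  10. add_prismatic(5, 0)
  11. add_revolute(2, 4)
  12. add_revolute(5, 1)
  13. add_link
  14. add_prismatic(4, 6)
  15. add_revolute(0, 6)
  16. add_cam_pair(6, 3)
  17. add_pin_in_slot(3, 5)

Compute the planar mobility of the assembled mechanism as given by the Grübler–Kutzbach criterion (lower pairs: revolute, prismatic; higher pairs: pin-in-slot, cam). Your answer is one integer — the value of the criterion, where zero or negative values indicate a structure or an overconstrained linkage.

L=1 J1=0 J2=0
add link → L=2 J1=0 J2=0
add link → L=3 J1=0 J2=0
P@2,1 dof=1 J1 → L=3 J1=1 J2=0
add link → L=4 J1=1 J2=0
PS@1,0 dof=2 J2 → L=4 J1=1 J2=1
add link → L=5 J1=1 J2=1
C@3,2 dof=2 J2 → L=5 J1=1 J2=2
PS@4,1 dof=2 J2 → L=5 J1=1 J2=3
add link → L=6 J1=1 J2=3
P@5,0 dof=1 J1 → L=6 J1=2 J2=3
R@2,4 dof=1 J1 → L=6 J1=3 J2=3
R@5,1 dof=1 J1 → L=6 J1=4 J2=3
add link → L=7 J1=4 J2=3
P@4,6 dof=1 J1 → L=7 J1=5 J2=3
R@0,6 dof=1 J1 → L=7 J1=6 J2=3
C@6,3 dof=2 J2 → L=7 J1=6 J2=4
PS@3,5 dof=2 J2 → L=7 J1=6 J2=5
M=3(L−1)−2J1−J2=3·6−2·6−5=1

M = 1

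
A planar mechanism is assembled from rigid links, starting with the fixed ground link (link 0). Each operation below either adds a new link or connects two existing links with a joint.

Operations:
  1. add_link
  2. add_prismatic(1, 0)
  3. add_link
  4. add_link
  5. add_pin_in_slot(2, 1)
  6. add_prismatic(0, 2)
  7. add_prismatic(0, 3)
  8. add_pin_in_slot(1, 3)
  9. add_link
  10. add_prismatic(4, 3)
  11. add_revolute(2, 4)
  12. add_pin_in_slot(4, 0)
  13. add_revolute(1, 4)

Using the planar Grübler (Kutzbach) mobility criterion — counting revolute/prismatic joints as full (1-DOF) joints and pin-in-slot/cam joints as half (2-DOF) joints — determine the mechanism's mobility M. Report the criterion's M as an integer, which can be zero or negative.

M = -3

(L,J1,J2)=(1,0,0); link0 fixed
link1: (2,0,0)
P 1-0 [J1]: (2,1,0)
link2: (3,1,0)
link3: (4,1,0)
PS 2-1 [J2]: (4,1,1)
P 0-2 [J1]: (4,2,1)
P 0-3 [J1]: (4,3,1)
PS 1-3 [J2]: (4,3,2)
link4: (5,3,2)
P 4-3 [J1]: (5,4,2)
R 2-4 [J1]: (5,5,2)
PS 4-0 [J2]: (5,5,3)
R 1-4 [J1]: (5,6,3)
Grübler: 3·4 − 2·6 − 3 = -3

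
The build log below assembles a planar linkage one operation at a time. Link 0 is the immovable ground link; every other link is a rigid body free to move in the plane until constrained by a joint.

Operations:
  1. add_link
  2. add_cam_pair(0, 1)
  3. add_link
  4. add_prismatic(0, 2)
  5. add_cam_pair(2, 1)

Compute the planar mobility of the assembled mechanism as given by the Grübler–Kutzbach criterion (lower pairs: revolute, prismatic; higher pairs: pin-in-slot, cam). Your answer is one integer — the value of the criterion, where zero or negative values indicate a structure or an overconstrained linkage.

L=1 J1=0 J2=0
add link → L=2 J1=0 J2=0
C@0,1 dof=2 J2 → L=2 J1=0 J2=1
add link → L=3 J1=0 J2=1
P@0,2 dof=1 J1 → L=3 J1=1 J2=1
C@2,1 dof=2 J2 → L=3 J1=1 J2=2
M=3(L−1)−2J1−J2=3·2−2·1−2=2

M = 2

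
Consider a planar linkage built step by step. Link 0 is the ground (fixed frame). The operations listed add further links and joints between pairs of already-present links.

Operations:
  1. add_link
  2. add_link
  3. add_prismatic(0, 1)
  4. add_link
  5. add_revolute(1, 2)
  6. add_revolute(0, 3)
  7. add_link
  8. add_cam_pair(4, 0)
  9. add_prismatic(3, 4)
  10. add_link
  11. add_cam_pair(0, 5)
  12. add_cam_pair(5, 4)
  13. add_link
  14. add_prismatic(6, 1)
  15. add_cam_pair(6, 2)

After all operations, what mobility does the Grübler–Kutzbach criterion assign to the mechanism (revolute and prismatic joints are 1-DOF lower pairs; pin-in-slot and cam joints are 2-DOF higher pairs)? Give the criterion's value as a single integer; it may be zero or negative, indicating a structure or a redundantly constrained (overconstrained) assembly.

(L,J1,J2)=(1,0,0); link0 fixed
link1: (2,0,0)
link2: (3,0,0)
P 0-1 [J1]: (3,1,0)
link3: (4,1,0)
R 1-2 [J1]: (4,2,0)
R 0-3 [J1]: (4,3,0)
link4: (5,3,0)
C 4-0 [J2]: (5,3,1)
P 3-4 [J1]: (5,4,1)
link5: (6,4,1)
C 0-5 [J2]: (6,4,2)
C 5-4 [J2]: (6,4,3)
link6: (7,4,3)
P 6-1 [J1]: (7,5,3)
C 6-2 [J2]: (7,5,4)
Grübler: 3·6 − 2·5 − 4 = 4

M = 4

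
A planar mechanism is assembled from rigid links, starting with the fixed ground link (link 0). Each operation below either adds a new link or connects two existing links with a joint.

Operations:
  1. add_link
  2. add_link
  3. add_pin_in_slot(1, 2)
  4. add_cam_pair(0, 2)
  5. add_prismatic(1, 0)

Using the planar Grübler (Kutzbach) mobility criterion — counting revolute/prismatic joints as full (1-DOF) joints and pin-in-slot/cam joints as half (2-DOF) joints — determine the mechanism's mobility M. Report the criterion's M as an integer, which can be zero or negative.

[1;0;0] (link 0 is ground)
L+ [2;0;0]
L+ [3;0;0]
PS(1,2)∈J2 [3;0;1]
C(0,2)∈J2 [3;0;2]
P(1,0)∈J1 [3;1;2]
mobility = 6 − 2 − 2 = 2

M = 2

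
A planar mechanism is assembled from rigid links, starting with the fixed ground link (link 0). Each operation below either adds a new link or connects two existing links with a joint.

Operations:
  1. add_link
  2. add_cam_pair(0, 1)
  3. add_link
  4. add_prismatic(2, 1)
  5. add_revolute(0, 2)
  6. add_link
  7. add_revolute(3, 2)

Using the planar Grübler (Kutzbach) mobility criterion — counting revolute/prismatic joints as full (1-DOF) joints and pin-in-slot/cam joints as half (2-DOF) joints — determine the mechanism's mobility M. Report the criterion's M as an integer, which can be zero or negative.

[1;0;0] (link 0 is ground)
L+ [2;0;0]
C(0,1)∈J2 [2;0;1]
L+ [3;0;1]
P(2,1)∈J1 [3;1;1]
R(0,2)∈J1 [3;2;1]
L+ [4;2;1]
R(3,2)∈J1 [4;3;1]
mobility = 9 − 6 − 1 = 2

M = 2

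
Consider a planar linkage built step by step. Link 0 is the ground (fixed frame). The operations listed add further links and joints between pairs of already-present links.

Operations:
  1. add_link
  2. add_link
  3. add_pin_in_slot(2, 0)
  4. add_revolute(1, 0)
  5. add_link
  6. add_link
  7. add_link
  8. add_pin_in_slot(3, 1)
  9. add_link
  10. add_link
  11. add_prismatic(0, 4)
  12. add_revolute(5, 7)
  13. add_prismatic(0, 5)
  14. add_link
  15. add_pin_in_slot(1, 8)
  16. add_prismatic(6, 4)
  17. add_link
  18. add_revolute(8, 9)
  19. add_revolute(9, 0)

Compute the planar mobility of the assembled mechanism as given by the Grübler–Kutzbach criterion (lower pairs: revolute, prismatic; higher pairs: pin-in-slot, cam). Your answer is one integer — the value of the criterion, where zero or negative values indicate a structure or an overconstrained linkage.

(L,J1,J2)=(1,0,0); link0 fixed
link1: (2,0,0)
link2: (3,0,0)
PS 2-0 [J2]: (3,0,1)
R 1-0 [J1]: (3,1,1)
link3: (4,1,1)
link4: (5,1,1)
link5: (6,1,1)
PS 3-1 [J2]: (6,1,2)
link6: (7,1,2)
link7: (8,1,2)
P 0-4 [J1]: (8,2,2)
R 5-7 [J1]: (8,3,2)
P 0-5 [J1]: (8,4,2)
link8: (9,4,2)
PS 1-8 [J2]: (9,4,3)
P 6-4 [J1]: (9,5,3)
link9: (10,5,3)
R 8-9 [J1]: (10,6,3)
R 9-0 [J1]: (10,7,3)
Grübler: 3·9 − 2·7 − 3 = 10

M = 10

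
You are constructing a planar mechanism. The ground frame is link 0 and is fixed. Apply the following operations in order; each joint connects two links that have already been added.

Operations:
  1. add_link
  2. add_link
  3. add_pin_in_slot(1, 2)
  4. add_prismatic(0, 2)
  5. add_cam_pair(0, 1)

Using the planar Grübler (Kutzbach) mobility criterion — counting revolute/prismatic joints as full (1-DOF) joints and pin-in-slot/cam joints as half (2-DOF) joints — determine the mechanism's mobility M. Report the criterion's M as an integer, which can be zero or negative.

M = 2

link 0 = ground. State L|J1|J2 = 1|0|0
+link1  2|0|0
+link2  3|0|0
PS(1,2) f=2→J2  3|0|1
P(0,2) f=1→J1  3|1|1
C(0,1) f=2→J2  3|1|2
M = 3(3−1)−2·1−2 = 6−2−2 = 2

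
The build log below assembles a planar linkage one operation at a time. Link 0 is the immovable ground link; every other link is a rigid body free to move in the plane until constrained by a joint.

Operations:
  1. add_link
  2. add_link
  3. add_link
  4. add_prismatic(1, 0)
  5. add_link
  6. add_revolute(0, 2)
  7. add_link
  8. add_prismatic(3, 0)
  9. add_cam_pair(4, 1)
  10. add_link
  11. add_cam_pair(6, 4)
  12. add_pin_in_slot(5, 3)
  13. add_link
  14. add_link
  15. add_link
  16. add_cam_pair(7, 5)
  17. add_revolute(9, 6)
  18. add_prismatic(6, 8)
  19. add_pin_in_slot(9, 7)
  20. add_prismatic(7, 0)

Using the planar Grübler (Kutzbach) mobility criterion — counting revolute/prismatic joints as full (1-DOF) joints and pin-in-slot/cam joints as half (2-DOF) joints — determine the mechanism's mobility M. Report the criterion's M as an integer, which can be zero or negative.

M = 10

ground; <1,0,0>
#1 <2,0,0>
#2 <3,0,0>
#3 <4,0,0>
P:1↔0 J1 <4,1,0>
#4 <5,1,0>
R:0↔2 J1 <5,2,0>
#5 <6,2,0>
P:3↔0 J1 <6,3,0>
C:4↔1 J2 <6,3,1>
#6 <7,3,1>
C:6↔4 J2 <7,3,2>
PS:5↔3 J2 <7,3,3>
#7 <8,3,3>
#8 <9,3,3>
#9 <10,3,3>
C:7↔5 J2 <10,3,4>
R:9↔6 J1 <10,4,4>
P:6↔8 J1 <10,5,4>
PS:9↔7 J2 <10,5,5>
P:7↔0 J1 <10,6,5>
3×9 − 2×6 − 1×5 = 10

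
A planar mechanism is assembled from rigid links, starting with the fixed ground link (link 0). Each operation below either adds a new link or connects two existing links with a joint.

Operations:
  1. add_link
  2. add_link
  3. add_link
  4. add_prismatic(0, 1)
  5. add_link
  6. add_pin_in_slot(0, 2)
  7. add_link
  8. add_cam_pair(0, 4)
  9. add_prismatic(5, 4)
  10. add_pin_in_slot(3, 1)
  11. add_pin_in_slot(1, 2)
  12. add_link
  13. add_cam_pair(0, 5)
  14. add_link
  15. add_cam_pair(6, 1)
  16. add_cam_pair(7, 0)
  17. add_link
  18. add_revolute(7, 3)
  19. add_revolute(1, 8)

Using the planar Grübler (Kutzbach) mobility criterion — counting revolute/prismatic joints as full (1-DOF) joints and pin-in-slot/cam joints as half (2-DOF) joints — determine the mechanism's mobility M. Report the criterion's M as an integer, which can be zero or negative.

M = 9

L=1 J1=0 J2=0
add link → L=2 J1=0 J2=0
add link → L=3 J1=0 J2=0
add link → L=4 J1=0 J2=0
P@0,1 dof=1 J1 → L=4 J1=1 J2=0
add link → L=5 J1=1 J2=0
PS@0,2 dof=2 J2 → L=5 J1=1 J2=1
add link → L=6 J1=1 J2=1
C@0,4 dof=2 J2 → L=6 J1=1 J2=2
P@5,4 dof=1 J1 → L=6 J1=2 J2=2
PS@3,1 dof=2 J2 → L=6 J1=2 J2=3
PS@1,2 dof=2 J2 → L=6 J1=2 J2=4
add link → L=7 J1=2 J2=4
C@0,5 dof=2 J2 → L=7 J1=2 J2=5
add link → L=8 J1=2 J2=5
C@6,1 dof=2 J2 → L=8 J1=2 J2=6
C@7,0 dof=2 J2 → L=8 J1=2 J2=7
add link → L=9 J1=2 J2=7
R@7,3 dof=1 J1 → L=9 J1=3 J2=7
R@1,8 dof=1 J1 → L=9 J1=4 J2=7
M=3(L−1)−2J1−J2=3·8−2·4−7=9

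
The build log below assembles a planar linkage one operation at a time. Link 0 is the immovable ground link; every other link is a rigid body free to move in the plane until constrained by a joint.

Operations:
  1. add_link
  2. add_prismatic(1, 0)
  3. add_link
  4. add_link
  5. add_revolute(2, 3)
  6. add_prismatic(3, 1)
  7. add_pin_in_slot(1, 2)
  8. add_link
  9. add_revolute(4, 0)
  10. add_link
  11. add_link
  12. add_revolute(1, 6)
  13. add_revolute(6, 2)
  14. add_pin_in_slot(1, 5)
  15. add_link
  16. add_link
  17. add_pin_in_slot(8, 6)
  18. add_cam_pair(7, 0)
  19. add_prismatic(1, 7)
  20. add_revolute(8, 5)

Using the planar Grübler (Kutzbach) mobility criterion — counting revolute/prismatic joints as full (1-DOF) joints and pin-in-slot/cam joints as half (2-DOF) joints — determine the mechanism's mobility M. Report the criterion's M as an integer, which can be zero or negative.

M = 4

L=1 J1=0 J2=0
add link → L=2 J1=0 J2=0
P@1,0 dof=1 J1 → L=2 J1=1 J2=0
add link → L=3 J1=1 J2=0
add link → L=4 J1=1 J2=0
R@2,3 dof=1 J1 → L=4 J1=2 J2=0
P@3,1 dof=1 J1 → L=4 J1=3 J2=0
PS@1,2 dof=2 J2 → L=4 J1=3 J2=1
add link → L=5 J1=3 J2=1
R@4,0 dof=1 J1 → L=5 J1=4 J2=1
add link → L=6 J1=4 J2=1
add link → L=7 J1=4 J2=1
R@1,6 dof=1 J1 → L=7 J1=5 J2=1
R@6,2 dof=1 J1 → L=7 J1=6 J2=1
PS@1,5 dof=2 J2 → L=7 J1=6 J2=2
add link → L=8 J1=6 J2=2
add link → L=9 J1=6 J2=2
PS@8,6 dof=2 J2 → L=9 J1=6 J2=3
C@7,0 dof=2 J2 → L=9 J1=6 J2=4
P@1,7 dof=1 J1 → L=9 J1=7 J2=4
R@8,5 dof=1 J1 → L=9 J1=8 J2=4
M=3(L−1)−2J1−J2=3·8−2·8−4=4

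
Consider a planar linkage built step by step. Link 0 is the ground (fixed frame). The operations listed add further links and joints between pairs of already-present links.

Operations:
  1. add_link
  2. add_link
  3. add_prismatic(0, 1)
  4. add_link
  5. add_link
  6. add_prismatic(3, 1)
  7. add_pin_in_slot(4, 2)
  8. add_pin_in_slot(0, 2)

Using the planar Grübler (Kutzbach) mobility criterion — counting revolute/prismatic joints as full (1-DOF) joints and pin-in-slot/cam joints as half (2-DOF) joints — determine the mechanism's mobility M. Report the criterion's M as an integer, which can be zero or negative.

L=1 J1=0 J2=0
add link → L=2 J1=0 J2=0
add link → L=3 J1=0 J2=0
P@0,1 dof=1 J1 → L=3 J1=1 J2=0
add link → L=4 J1=1 J2=0
add link → L=5 J1=1 J2=0
P@3,1 dof=1 J1 → L=5 J1=2 J2=0
PS@4,2 dof=2 J2 → L=5 J1=2 J2=1
PS@0,2 dof=2 J2 → L=5 J1=2 J2=2
M=3(L−1)−2J1−J2=3·4−2·2−2=6

M = 6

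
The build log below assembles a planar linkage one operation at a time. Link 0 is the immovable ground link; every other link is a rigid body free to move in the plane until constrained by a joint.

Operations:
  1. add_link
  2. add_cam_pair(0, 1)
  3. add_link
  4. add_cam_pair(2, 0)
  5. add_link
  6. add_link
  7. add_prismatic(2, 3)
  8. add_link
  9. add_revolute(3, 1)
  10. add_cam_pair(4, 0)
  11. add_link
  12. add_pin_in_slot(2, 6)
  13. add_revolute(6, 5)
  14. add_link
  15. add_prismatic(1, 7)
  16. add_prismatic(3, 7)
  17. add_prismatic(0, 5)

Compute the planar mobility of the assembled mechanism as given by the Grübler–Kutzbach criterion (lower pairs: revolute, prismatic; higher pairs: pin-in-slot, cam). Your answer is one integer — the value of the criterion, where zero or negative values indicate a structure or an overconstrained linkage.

ground; <1,0,0>
#1 <2,0,0>
C:0↔1 J2 <2,0,1>
#2 <3,0,1>
C:2↔0 J2 <3,0,2>
#3 <4,0,2>
#4 <5,0,2>
P:2↔3 J1 <5,1,2>
#5 <6,1,2>
R:3↔1 J1 <6,2,2>
C:4↔0 J2 <6,2,3>
#6 <7,2,3>
PS:2↔6 J2 <7,2,4>
R:6↔5 J1 <7,3,4>
#7 <8,3,4>
P:1↔7 J1 <8,4,4>
P:3↔7 J1 <8,5,4>
P:0↔5 J1 <8,6,4>
3×7 − 2×6 − 1×4 = 5

M = 5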